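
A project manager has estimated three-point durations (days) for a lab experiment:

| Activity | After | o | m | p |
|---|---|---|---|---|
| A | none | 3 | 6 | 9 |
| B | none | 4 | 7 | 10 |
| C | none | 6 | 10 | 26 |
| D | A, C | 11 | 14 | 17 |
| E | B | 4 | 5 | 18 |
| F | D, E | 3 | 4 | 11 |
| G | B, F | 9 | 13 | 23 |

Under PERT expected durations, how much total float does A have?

6 days

te_A = (3 + 4·6 + 9)/6 = 36/6 = 6
te_B = (4 + 4·7 + 10)/6 = 42/6 = 7
te_C = (6 + 4·10 + 26)/6 = 72/6 = 12
te_D = (11 + 4·14 + 17)/6 = 84/6 = 14
te_E = (4 + 4·5 + 18)/6 = 42/6 = 7
te_F = (3 + 4·4 + 11)/6 = 30/6 = 5
te_G = (9 + 4·13 + 23)/6 = 84/6 = 14

Forward pass:
ES_A = 0; EF_A = 6
ES_B = 0; EF_B = 7
ES_C = 0; EF_C = 12
ES_D = max(EF_A=6, EF_C=12) = 12; EF_D = 12+14 = 26
ES_E = 7; EF_E = 7+7 = 14
ES_F = max(EF_D=26, EF_E=14) = 26; EF_F = 26+5 = 31
ES_G = max(EF_B=7, EF_F=31) = 31; EF_G = 31+14 = 45
Expected project duration μ = 45 days. Critical path: C → D → F → G.

Backward pass:
LF_G = 45; LS_G = 45−14 = 31
LF_F = LS_G = 31; LS_F = 31−5 = 26
LF_E = LS_F = 26; LS_E = 26−7 = 19
LF_D = LS_F = 26; LS_D = 26−14 = 12
LF_C = LS_D = 12; LS_C = 12−12 = 0
LF_B = min(LS_E=19, LS_G=31) = 19; LS_B = 19−7 = 12
LF_A = LS_D = 12; LS_A = 12−6 = 6
Slack_A = LS_A − ES_A = 6 − 0 = 6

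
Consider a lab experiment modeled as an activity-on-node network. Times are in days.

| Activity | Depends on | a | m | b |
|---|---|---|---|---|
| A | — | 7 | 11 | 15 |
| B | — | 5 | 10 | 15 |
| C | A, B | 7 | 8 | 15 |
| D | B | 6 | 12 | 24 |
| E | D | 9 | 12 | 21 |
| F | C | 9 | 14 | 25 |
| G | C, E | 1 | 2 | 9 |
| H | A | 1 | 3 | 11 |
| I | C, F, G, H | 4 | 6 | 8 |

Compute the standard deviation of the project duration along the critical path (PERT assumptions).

4.24 days

te_A = (7 + 4·11 + 15)/6 = 66/6 = 11; σ²_A = ((15−7)/6)² = 1.778
te_B = (5 + 4·10 + 15)/6 = 60/6 = 10; σ²_B = ((15−5)/6)² = 2.778
te_C = (7 + 4·8 + 15)/6 = 54/6 = 9; σ²_C = ((15−7)/6)² = 1.778
te_D = (6 + 4·12 + 24)/6 = 78/6 = 13; σ²_D = ((24−6)/6)² = 9.000
te_E = (9 + 4·12 + 21)/6 = 78/6 = 13; σ²_E = ((21−9)/6)² = 4.000
te_F = (9 + 4·14 + 25)/6 = 90/6 = 15; σ²_F = ((25−9)/6)² = 7.111
te_G = (1 + 4·2 + 9)/6 = 18/6 = 3; σ²_G = ((9−1)/6)² = 1.778
te_H = (1 + 4·3 + 11)/6 = 24/6 = 4; σ²_H = ((11−1)/6)² = 2.778
te_I = (4 + 4·6 + 8)/6 = 36/6 = 6; σ²_I = ((8−4)/6)² = 0.444

Forward pass:
ES_A = 0; EF_A = 11
ES_B = 0; EF_B = 10
ES_C = max(EF_A=11, EF_B=10) = 11; EF_C = 11+9 = 20
ES_D = 10; EF_D = 10+13 = 23
ES_E = 23; EF_E = 23+13 = 36
ES_F = 20; EF_F = 20+15 = 35
ES_G = max(EF_C=20, EF_E=36) = 36; EF_G = 36+3 = 39
ES_H = 11; EF_H = 11+4 = 15
ES_I = max(EF_C=20, EF_F=35, EF_G=39, EF_H=15) = 39; EF_I = 39+6 = 45
Expected project duration μ = 45 days. Critical path: B → D → E → G → I.

Variance along critical path = 2.778 + 9.000 + 4.000 + 1.778 + 0.444 = 18.000
σ = √18.000 = 4.243 days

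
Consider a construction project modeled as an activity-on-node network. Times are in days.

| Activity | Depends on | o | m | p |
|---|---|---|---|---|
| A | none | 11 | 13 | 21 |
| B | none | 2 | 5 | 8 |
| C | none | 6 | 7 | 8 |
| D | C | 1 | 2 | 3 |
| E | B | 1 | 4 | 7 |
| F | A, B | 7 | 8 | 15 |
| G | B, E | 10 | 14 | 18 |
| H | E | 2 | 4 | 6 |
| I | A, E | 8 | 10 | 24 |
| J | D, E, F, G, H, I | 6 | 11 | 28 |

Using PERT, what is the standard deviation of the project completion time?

4.83 days

te_A = (11 + 4·13 + 21)/6 = 84/6 = 14; σ²_A = ((21−11)/6)² = 2.778
te_B = (2 + 4·5 + 8)/6 = 30/6 = 5; σ²_B = ((8−2)/6)² = 1.000
te_C = (6 + 4·7 + 8)/6 = 42/6 = 7; σ²_C = ((8−6)/6)² = 0.111
te_D = (1 + 4·2 + 3)/6 = 12/6 = 2; σ²_D = ((3−1)/6)² = 0.111
te_E = (1 + 4·4 + 7)/6 = 24/6 = 4; σ²_E = ((7−1)/6)² = 1.000
te_F = (7 + 4·8 + 15)/6 = 54/6 = 9; σ²_F = ((15−7)/6)² = 1.778
te_G = (10 + 4·14 + 18)/6 = 84/6 = 14; σ²_G = ((18−10)/6)² = 1.778
te_H = (2 + 4·4 + 6)/6 = 24/6 = 4; σ²_H = ((6−2)/6)² = 0.444
te_I = (8 + 4·10 + 24)/6 = 72/6 = 12; σ²_I = ((24−8)/6)² = 7.111
te_J = (6 + 4·11 + 28)/6 = 78/6 = 13; σ²_J = ((28−6)/6)² = 13.444

Forward pass:
ES_A = 0; EF_A = 14
ES_B = 0; EF_B = 5
ES_C = 0; EF_C = 7
ES_D = 7; EF_D = 7+2 = 9
ES_E = 5; EF_E = 5+4 = 9
ES_F = max(EF_A=14, EF_B=5) = 14; EF_F = 14+9 = 23
ES_G = max(EF_B=5, EF_E=9) = 9; EF_G = 9+14 = 23
ES_H = 9; EF_H = 9+4 = 13
ES_I = max(EF_A=14, EF_E=9) = 14; EF_I = 14+12 = 26
ES_J = max(EF_D=9, EF_E=9, EF_F=23, EF_G=23, EF_H=13, EF_I=26) = 26; EF_J = 26+13 = 39
Expected project duration μ = 39 days. Critical path: A → I → J.

Variance along critical path = 2.778 + 7.111 + 13.444 = 23.333
σ = √23.333 = 4.830 days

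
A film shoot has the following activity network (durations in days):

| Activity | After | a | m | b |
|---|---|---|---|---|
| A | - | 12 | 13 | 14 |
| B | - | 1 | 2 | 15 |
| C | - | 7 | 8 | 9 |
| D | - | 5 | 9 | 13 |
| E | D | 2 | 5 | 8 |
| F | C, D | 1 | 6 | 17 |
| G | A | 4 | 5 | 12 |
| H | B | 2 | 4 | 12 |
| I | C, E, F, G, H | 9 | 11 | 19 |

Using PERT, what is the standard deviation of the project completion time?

te_A = (12 + 4·13 + 14)/6 = 78/6 = 13; σ²_A = ((14−12)/6)² = 0.111
te_B = (1 + 4·2 + 15)/6 = 24/6 = 4; σ²_B = ((15−1)/6)² = 5.444
te_C = (7 + 4·8 + 9)/6 = 48/6 = 8; σ²_C = ((9−7)/6)² = 0.111
te_D = (5 + 4·9 + 13)/6 = 54/6 = 9; σ²_D = ((13−5)/6)² = 1.778
te_E = (2 + 4·5 + 8)/6 = 30/6 = 5; σ²_E = ((8−2)/6)² = 1.000
te_F = (1 + 4·6 + 17)/6 = 42/6 = 7; σ²_F = ((17−1)/6)² = 7.111
te_G = (4 + 4·5 + 12)/6 = 36/6 = 6; σ²_G = ((12−4)/6)² = 1.778
te_H = (2 + 4·4 + 12)/6 = 30/6 = 5; σ²_H = ((12−2)/6)² = 2.778
te_I = (9 + 4·11 + 19)/6 = 72/6 = 12; σ²_I = ((19−9)/6)² = 2.778

Forward pass:
ES_A = 0; EF_A = 13
ES_B = 0; EF_B = 4
ES_C = 0; EF_C = 8
ES_D = 0; EF_D = 9
ES_E = 9; EF_E = 9+5 = 14
ES_F = max(EF_C=8, EF_D=9) = 9; EF_F = 9+7 = 16
ES_G = 13; EF_G = 13+6 = 19
ES_H = 4; EF_H = 4+5 = 9
ES_I = max(EF_C=8, EF_E=14, EF_F=16, EF_G=19, EF_H=9) = 19; EF_I = 19+12 = 31
Expected project duration μ = 31 days. Critical path: A → G → I.

Variance along critical path = 0.111 + 1.778 + 2.778 = 4.667
σ = √4.667 = 2.160 days

2.16 days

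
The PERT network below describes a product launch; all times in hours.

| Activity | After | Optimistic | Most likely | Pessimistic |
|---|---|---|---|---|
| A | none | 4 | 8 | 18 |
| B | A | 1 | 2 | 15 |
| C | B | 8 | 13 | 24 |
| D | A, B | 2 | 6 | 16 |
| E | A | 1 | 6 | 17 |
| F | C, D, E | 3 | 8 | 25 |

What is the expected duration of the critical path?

te_A = (4 + 4·8 + 18)/6 = 54/6 = 9
te_B = (1 + 4·2 + 15)/6 = 24/6 = 4
te_C = (8 + 4·13 + 24)/6 = 84/6 = 14
te_D = (2 + 4·6 + 16)/6 = 42/6 = 7
te_E = (1 + 4·6 + 17)/6 = 42/6 = 7
te_F = (3 + 4·8 + 25)/6 = 60/6 = 10

Forward pass:
ES_A = 0; EF_A = 9
ES_B = 9; EF_B = 9+4 = 13
ES_C = 13; EF_C = 13+14 = 27
ES_D = max(EF_A=9, EF_B=13) = 13; EF_D = 13+7 = 20
ES_E = 9; EF_E = 9+7 = 16
ES_F = max(EF_C=27, EF_D=20, EF_E=16) = 27; EF_F = 27+10 = 37
Expected project duration μ = 37 hours. Critical path: A → B → C → F.

37 hours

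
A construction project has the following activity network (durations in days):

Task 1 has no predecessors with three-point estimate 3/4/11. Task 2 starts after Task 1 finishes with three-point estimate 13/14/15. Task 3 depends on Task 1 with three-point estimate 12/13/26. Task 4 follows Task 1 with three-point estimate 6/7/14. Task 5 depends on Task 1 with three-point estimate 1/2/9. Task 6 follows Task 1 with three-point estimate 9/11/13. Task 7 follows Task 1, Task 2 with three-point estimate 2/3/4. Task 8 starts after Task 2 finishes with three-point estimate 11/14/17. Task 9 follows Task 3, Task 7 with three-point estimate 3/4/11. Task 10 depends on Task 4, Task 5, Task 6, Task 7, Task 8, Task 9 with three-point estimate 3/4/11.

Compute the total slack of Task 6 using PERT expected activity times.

te_Task 1 = (3 + 4·4 + 11)/6 = 30/6 = 5
te_Task 2 = (13 + 4·14 + 15)/6 = 84/6 = 14
te_Task 3 = (12 + 4·13 + 26)/6 = 90/6 = 15
te_Task 4 = (6 + 4·7 + 14)/6 = 48/6 = 8
te_Task 5 = (1 + 4·2 + 9)/6 = 18/6 = 3
te_Task 6 = (9 + 4·11 + 13)/6 = 66/6 = 11
te_Task 7 = (2 + 4·3 + 4)/6 = 18/6 = 3
te_Task 8 = (11 + 4·14 + 17)/6 = 84/6 = 14
te_Task 9 = (3 + 4·4 + 11)/6 = 30/6 = 5
te_Task 10 = (3 + 4·4 + 11)/6 = 30/6 = 5

Forward pass:
ES_Task 1 = 0; EF_Task 1 = 5
ES_Task 2 = 5; EF_Task 2 = 5+14 = 19
ES_Task 3 = 5; EF_Task 3 = 5+15 = 20
ES_Task 4 = 5; EF_Task 4 = 5+8 = 13
ES_Task 5 = 5; EF_Task 5 = 5+3 = 8
ES_Task 6 = 5; EF_Task 6 = 5+11 = 16
ES_Task 7 = max(EF_Task 1=5, EF_Task 2=19) = 19; EF_Task 7 = 19+3 = 22
ES_Task 8 = 19; EF_Task 8 = 19+14 = 33
ES_Task 9 = max(EF_Task 3=20, EF_Task 7=22) = 22; EF_Task 9 = 22+5 = 27
ES_Task 10 = max(EF_Task 4=13, EF_Task 5=8, EF_Task 6=16, EF_Task 7=22, EF_Task 8=33, EF_Task 9=27) = 33; EF_Task 10 = 33+5 = 38
Expected project duration μ = 38 days. Critical path: Task 1 → Task 2 → Task 8 → Task 10.

Backward pass:
LF_Task 10 = 38; LS_Task 10 = 38−5 = 33
LF_Task 9 = LS_Task 10 = 33; LS_Task 9 = 33−5 = 28
LF_Task 8 = LS_Task 10 = 33; LS_Task 8 = 33−14 = 19
LF_Task 7 = min(LS_Task 9=28, LS_Task 10=33) = 28; LS_Task 7 = 28−3 = 25
LF_Task 6 = LS_Task 10 = 33; LS_Task 6 = 33−11 = 22
LF_Task 5 = LS_Task 10 = 33; LS_Task 5 = 33−3 = 30
LF_Task 4 = LS_Task 10 = 33; LS_Task 4 = 33−8 = 25
LF_Task 3 = LS_Task 9 = 28; LS_Task 3 = 28−15 = 13
LF_Task 2 = min(LS_Task 7=25, LS_Task 8=19) = 19; LS_Task 2 = 19−14 = 5
LF_Task 1 = min(LS_Task 2=5, LS_Task 3=13, LS_Task 4=25, LS_Task 5=30, LS_Task 6=22, LS_Task 7=25) = 5; LS_Task 1 = 5−5 = 0
Slack_Task 6 = LS_Task 6 − ES_Task 6 = 22 − 5 = 17

17 days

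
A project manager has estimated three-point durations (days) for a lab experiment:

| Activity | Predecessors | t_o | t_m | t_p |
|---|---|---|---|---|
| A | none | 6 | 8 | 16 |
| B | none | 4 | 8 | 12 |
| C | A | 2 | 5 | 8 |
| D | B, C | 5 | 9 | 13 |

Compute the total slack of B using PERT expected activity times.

te_A = (6 + 4·8 + 16)/6 = 54/6 = 9
te_B = (4 + 4·8 + 12)/6 = 48/6 = 8
te_C = (2 + 4·5 + 8)/6 = 30/6 = 5
te_D = (5 + 4·9 + 13)/6 = 54/6 = 9

Forward pass:
ES_A = 0; EF_A = 9
ES_B = 0; EF_B = 8
ES_C = 9; EF_C = 9+5 = 14
ES_D = max(EF_B=8, EF_C=14) = 14; EF_D = 14+9 = 23
Expected project duration μ = 23 days. Critical path: A → C → D.

Backward pass:
LF_D = 23; LS_D = 23−9 = 14
LF_C = LS_D = 14; LS_C = 14−5 = 9
LF_B = LS_D = 14; LS_B = 14−8 = 6
LF_A = LS_C = 9; LS_A = 9−9 = 0
Slack_B = LS_B − ES_B = 6 − 0 = 6

6 days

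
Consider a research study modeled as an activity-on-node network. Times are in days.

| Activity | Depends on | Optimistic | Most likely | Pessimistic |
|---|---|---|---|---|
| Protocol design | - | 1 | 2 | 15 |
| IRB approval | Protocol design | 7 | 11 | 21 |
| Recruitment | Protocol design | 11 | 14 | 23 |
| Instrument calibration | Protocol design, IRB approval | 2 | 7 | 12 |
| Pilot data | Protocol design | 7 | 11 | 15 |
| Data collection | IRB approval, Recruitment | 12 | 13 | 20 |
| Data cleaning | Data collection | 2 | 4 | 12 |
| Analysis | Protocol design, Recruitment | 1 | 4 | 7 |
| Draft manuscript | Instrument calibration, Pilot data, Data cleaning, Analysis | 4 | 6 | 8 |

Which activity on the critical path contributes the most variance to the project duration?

te_Protocol design = (1 + 4·2 + 15)/6 = 24/6 = 4; σ²_Protocol design = ((15−1)/6)² = 5.444
te_IRB approval = (7 + 4·11 + 21)/6 = 72/6 = 12; σ²_IRB approval = ((21−7)/6)² = 5.444
te_Recruitment = (11 + 4·14 + 23)/6 = 90/6 = 15; σ²_Recruitment = ((23−11)/6)² = 4.000
te_Instrument calibration = (2 + 4·7 + 12)/6 = 42/6 = 7; σ²_Instrument calibration = ((12−2)/6)² = 2.778
te_Pilot data = (7 + 4·11 + 15)/6 = 66/6 = 11; σ²_Pilot data = ((15−7)/6)² = 1.778
te_Data collection = (12 + 4·13 + 20)/6 = 84/6 = 14; σ²_Data collection = ((20−12)/6)² = 1.778
te_Data cleaning = (2 + 4·4 + 12)/6 = 30/6 = 5; σ²_Data cleaning = ((12−2)/6)² = 2.778
te_Analysis = (1 + 4·4 + 7)/6 = 24/6 = 4; σ²_Analysis = ((7−1)/6)² = 1.000
te_Draft manuscript = (4 + 4·6 + 8)/6 = 36/6 = 6; σ²_Draft manuscript = ((8−4)/6)² = 0.444

Forward pass:
ES_Protocol design = 0; EF_Protocol design = 4
ES_IRB approval = 4; EF_IRB approval = 4+12 = 16
ES_Recruitment = 4; EF_Recruitment = 4+15 = 19
ES_Instrument calibration = max(EF_Protocol design=4, EF_IRB approval=16) = 16; EF_Instrument calibration = 16+7 = 23
ES_Pilot data = 4; EF_Pilot data = 4+11 = 15
ES_Data collection = max(EF_IRB approval=16, EF_Recruitment=19) = 19; EF_Data collection = 19+14 = 33
ES_Data cleaning = 33; EF_Data cleaning = 33+5 = 38
ES_Analysis = max(EF_Protocol design=4, EF_Recruitment=19) = 19; EF_Analysis = 19+4 = 23
ES_Draft manuscript = max(EF_Instrument calibration=23, EF_Pilot data=15, EF_Data cleaning=38, EF_Analysis=23) = 38; EF_Draft manuscript = 38+6 = 44
Expected project duration μ = 44 days. Critical path: Protocol design → Recruitment → Data collection → Data cleaning → Draft manuscript.

Variances on critical path: σ²_Protocol design=5.444, σ²_Recruitment=4.000, σ²_Data collection=1.778, σ²_Data cleaning=2.778, σ²_Draft manuscript=0.444.
Largest is σ²_Protocol design = 5.444.

Protocol design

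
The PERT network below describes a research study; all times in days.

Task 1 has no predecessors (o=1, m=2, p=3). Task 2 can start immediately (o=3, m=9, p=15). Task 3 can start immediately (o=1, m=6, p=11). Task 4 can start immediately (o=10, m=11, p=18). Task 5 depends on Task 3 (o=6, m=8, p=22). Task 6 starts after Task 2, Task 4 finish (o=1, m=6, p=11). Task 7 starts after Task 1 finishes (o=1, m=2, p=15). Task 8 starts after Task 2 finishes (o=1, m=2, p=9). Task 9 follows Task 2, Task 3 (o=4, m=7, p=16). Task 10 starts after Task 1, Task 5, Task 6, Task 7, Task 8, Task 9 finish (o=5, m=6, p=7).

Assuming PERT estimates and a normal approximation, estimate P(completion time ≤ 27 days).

0.918

te_Task 1 = (1 + 4·2 + 3)/6 = 12/6 = 2; σ²_Task 1 = ((3−1)/6)² = 0.111
te_Task 2 = (3 + 4·9 + 15)/6 = 54/6 = 9; σ²_Task 2 = ((15−3)/6)² = 4.000
te_Task 3 = (1 + 4·6 + 11)/6 = 36/6 = 6; σ²_Task 3 = ((11−1)/6)² = 2.778
te_Task 4 = (10 + 4·11 + 18)/6 = 72/6 = 12; σ²_Task 4 = ((18−10)/6)² = 1.778
te_Task 5 = (6 + 4·8 + 22)/6 = 60/6 = 10; σ²_Task 5 = ((22−6)/6)² = 7.111
te_Task 6 = (1 + 4·6 + 11)/6 = 36/6 = 6; σ²_Task 6 = ((11−1)/6)² = 2.778
te_Task 7 = (1 + 4·2 + 15)/6 = 24/6 = 4; σ²_Task 7 = ((15−1)/6)² = 5.444
te_Task 8 = (1 + 4·2 + 9)/6 = 18/6 = 3; σ²_Task 8 = ((9−1)/6)² = 1.778
te_Task 9 = (4 + 4·7 + 16)/6 = 48/6 = 8; σ²_Task 9 = ((16−4)/6)² = 4.000
te_Task 10 = (5 + 4·6 + 7)/6 = 36/6 = 6; σ²_Task 10 = ((7−5)/6)² = 0.111

Forward pass:
ES_Task 1 = 0; EF_Task 1 = 2
ES_Task 2 = 0; EF_Task 2 = 9
ES_Task 3 = 0; EF_Task 3 = 6
ES_Task 4 = 0; EF_Task 4 = 12
ES_Task 5 = 6; EF_Task 5 = 6+10 = 16
ES_Task 6 = max(EF_Task 2=9, EF_Task 4=12) = 12; EF_Task 6 = 12+6 = 18
ES_Task 7 = 2; EF_Task 7 = 2+4 = 6
ES_Task 8 = 9; EF_Task 8 = 9+3 = 12
ES_Task 9 = max(EF_Task 2=9, EF_Task 3=6) = 9; EF_Task 9 = 9+8 = 17
ES_Task 10 = max(EF_Task 1=2, EF_Task 5=16, EF_Task 6=18, EF_Task 7=6, EF_Task 8=12, EF_Task 9=17) = 18; EF_Task 10 = 18+6 = 24
Expected project duration μ = 24 days. Critical path: Task 4 → Task 6 → Task 10.

Variance along critical path = 1.778 + 2.778 + 0.111 = 4.667; σ = √4.667 = 2.160 days.
Z = (27 − 24) / 2.160 = 1.389
P(T ≤ 27) = Φ(1.389) ≈ 0.918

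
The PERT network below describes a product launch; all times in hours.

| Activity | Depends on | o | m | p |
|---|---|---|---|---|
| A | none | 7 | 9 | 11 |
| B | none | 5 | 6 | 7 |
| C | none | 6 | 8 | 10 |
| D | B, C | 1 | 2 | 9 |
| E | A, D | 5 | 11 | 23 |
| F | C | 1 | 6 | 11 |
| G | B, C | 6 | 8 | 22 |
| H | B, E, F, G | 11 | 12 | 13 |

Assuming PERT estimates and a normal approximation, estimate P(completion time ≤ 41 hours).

0.963

te_A = (7 + 4·9 + 11)/6 = 54/6 = 9; σ²_A = ((11−7)/6)² = 0.444
te_B = (5 + 4·6 + 7)/6 = 36/6 = 6; σ²_B = ((7−5)/6)² = 0.111
te_C = (6 + 4·8 + 10)/6 = 48/6 = 8; σ²_C = ((10−6)/6)² = 0.444
te_D = (1 + 4·2 + 9)/6 = 18/6 = 3; σ²_D = ((9−1)/6)² = 1.778
te_E = (5 + 4·11 + 23)/6 = 72/6 = 12; σ²_E = ((23−5)/6)² = 9.000
te_F = (1 + 4·6 + 11)/6 = 36/6 = 6; σ²_F = ((11−1)/6)² = 2.778
te_G = (6 + 4·8 + 22)/6 = 60/6 = 10; σ²_G = ((22−6)/6)² = 7.111
te_H = (11 + 4·12 + 13)/6 = 72/6 = 12; σ²_H = ((13−11)/6)² = 0.111

Forward pass:
ES_A = 0; EF_A = 9
ES_B = 0; EF_B = 6
ES_C = 0; EF_C = 8
ES_D = max(EF_B=6, EF_C=8) = 8; EF_D = 8+3 = 11
ES_E = max(EF_A=9, EF_D=11) = 11; EF_E = 11+12 = 23
ES_F = 8; EF_F = 8+6 = 14
ES_G = max(EF_B=6, EF_C=8) = 8; EF_G = 8+10 = 18
ES_H = max(EF_B=6, EF_E=23, EF_F=14, EF_G=18) = 23; EF_H = 23+12 = 35
Expected project duration μ = 35 hours. Critical path: C → D → E → H.

Variance along critical path = 0.444 + 1.778 + 9.000 + 0.111 = 11.333; σ = √11.333 = 3.367 hours.
Z = (41 − 35) / 3.367 = 1.782
P(T ≤ 41) = Φ(1.782) ≈ 0.963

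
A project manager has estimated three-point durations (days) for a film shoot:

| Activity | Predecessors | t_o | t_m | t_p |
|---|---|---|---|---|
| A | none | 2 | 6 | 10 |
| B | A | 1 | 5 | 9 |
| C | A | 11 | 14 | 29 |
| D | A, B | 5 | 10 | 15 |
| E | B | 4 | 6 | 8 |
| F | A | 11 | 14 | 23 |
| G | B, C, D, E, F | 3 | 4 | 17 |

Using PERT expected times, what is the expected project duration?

28 days

te_A = (2 + 4·6 + 10)/6 = 36/6 = 6
te_B = (1 + 4·5 + 9)/6 = 30/6 = 5
te_C = (11 + 4·14 + 29)/6 = 96/6 = 16
te_D = (5 + 4·10 + 15)/6 = 60/6 = 10
te_E = (4 + 4·6 + 8)/6 = 36/6 = 6
te_F = (11 + 4·14 + 23)/6 = 90/6 = 15
te_G = (3 + 4·4 + 17)/6 = 36/6 = 6

Forward pass:
ES_A = 0; EF_A = 6
ES_B = 6; EF_B = 6+5 = 11
ES_C = 6; EF_C = 6+16 = 22
ES_D = max(EF_A=6, EF_B=11) = 11; EF_D = 11+10 = 21
ES_E = 11; EF_E = 11+6 = 17
ES_F = 6; EF_F = 6+15 = 21
ES_G = max(EF_B=11, EF_C=22, EF_D=21, EF_E=17, EF_F=21) = 22; EF_G = 22+6 = 28
Expected project duration μ = 28 days. Critical path: A → C → G.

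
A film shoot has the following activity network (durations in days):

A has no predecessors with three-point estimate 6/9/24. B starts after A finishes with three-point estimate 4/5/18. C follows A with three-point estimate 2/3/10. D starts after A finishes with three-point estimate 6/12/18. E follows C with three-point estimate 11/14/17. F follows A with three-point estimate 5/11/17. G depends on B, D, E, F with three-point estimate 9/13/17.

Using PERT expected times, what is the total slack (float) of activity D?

6 days

te_A = (6 + 4·9 + 24)/6 = 66/6 = 11
te_B = (4 + 4·5 + 18)/6 = 42/6 = 7
te_C = (2 + 4·3 + 10)/6 = 24/6 = 4
te_D = (6 + 4·12 + 18)/6 = 72/6 = 12
te_E = (11 + 4·14 + 17)/6 = 84/6 = 14
te_F = (5 + 4·11 + 17)/6 = 66/6 = 11
te_G = (9 + 4·13 + 17)/6 = 78/6 = 13

Forward pass:
ES_A = 0; EF_A = 11
ES_B = 11; EF_B = 11+7 = 18
ES_C = 11; EF_C = 11+4 = 15
ES_D = 11; EF_D = 11+12 = 23
ES_E = 15; EF_E = 15+14 = 29
ES_F = 11; EF_F = 11+11 = 22
ES_G = max(EF_B=18, EF_D=23, EF_E=29, EF_F=22) = 29; EF_G = 29+13 = 42
Expected project duration μ = 42 days. Critical path: A → C → E → G.

Backward pass:
LF_G = 42; LS_G = 42−13 = 29
LF_F = LS_G = 29; LS_F = 29−11 = 18
LF_E = LS_G = 29; LS_E = 29−14 = 15
LF_D = LS_G = 29; LS_D = 29−12 = 17
LF_C = LS_E = 15; LS_C = 15−4 = 11
LF_B = LS_G = 29; LS_B = 29−7 = 22
LF_A = min(LS_B=22, LS_C=11, LS_D=17, LS_F=18) = 11; LS_A = 11−11 = 0
Slack_D = LS_D − ES_D = 17 − 11 = 6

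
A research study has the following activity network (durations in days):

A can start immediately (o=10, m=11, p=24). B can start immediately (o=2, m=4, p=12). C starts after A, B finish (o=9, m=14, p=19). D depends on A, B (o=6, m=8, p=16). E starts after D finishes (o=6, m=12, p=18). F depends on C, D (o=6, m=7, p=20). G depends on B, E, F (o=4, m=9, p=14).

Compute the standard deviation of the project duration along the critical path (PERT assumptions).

4.06 days

te_A = (10 + 4·11 + 24)/6 = 78/6 = 13; σ²_A = ((24−10)/6)² = 5.444
te_B = (2 + 4·4 + 12)/6 = 30/6 = 5; σ²_B = ((12−2)/6)² = 2.778
te_C = (9 + 4·14 + 19)/6 = 84/6 = 14; σ²_C = ((19−9)/6)² = 2.778
te_D = (6 + 4·8 + 16)/6 = 54/6 = 9; σ²_D = ((16−6)/6)² = 2.778
te_E = (6 + 4·12 + 18)/6 = 72/6 = 12; σ²_E = ((18−6)/6)² = 4.000
te_F = (6 + 4·7 + 20)/6 = 54/6 = 9; σ²_F = ((20−6)/6)² = 5.444
te_G = (4 + 4·9 + 14)/6 = 54/6 = 9; σ²_G = ((14−4)/6)² = 2.778

Forward pass:
ES_A = 0; EF_A = 13
ES_B = 0; EF_B = 5
ES_C = max(EF_A=13, EF_B=5) = 13; EF_C = 13+14 = 27
ES_D = max(EF_A=13, EF_B=5) = 13; EF_D = 13+9 = 22
ES_E = 22; EF_E = 22+12 = 34
ES_F = max(EF_C=27, EF_D=22) = 27; EF_F = 27+9 = 36
ES_G = max(EF_B=5, EF_E=34, EF_F=36) = 36; EF_G = 36+9 = 45
Expected project duration μ = 45 days. Critical path: A → C → F → G.

Variance along critical path = 5.444 + 2.778 + 5.444 + 2.778 = 16.444
σ = √16.444 = 4.055 days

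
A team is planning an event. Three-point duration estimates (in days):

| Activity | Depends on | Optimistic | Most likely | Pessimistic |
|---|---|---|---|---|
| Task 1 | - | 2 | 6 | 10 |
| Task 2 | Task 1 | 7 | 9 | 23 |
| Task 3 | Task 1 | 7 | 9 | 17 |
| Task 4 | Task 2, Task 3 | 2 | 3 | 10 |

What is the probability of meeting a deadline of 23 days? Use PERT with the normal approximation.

te_Task 1 = (2 + 4·6 + 10)/6 = 36/6 = 6; σ²_Task 1 = ((10−2)/6)² = 1.778
te_Task 2 = (7 + 4·9 + 23)/6 = 66/6 = 11; σ²_Task 2 = ((23−7)/6)² = 7.111
te_Task 3 = (7 + 4·9 + 17)/6 = 60/6 = 10; σ²_Task 3 = ((17−7)/6)² = 2.778
te_Task 4 = (2 + 4·3 + 10)/6 = 24/6 = 4; σ²_Task 4 = ((10−2)/6)² = 1.778

Forward pass:
ES_Task 1 = 0; EF_Task 1 = 6
ES_Task 2 = 6; EF_Task 2 = 6+11 = 17
ES_Task 3 = 6; EF_Task 3 = 6+10 = 16
ES_Task 4 = max(EF_Task 2=17, EF_Task 3=16) = 17; EF_Task 4 = 17+4 = 21
Expected project duration μ = 21 days. Critical path: Task 1 → Task 2 → Task 4.

Variance along critical path = 1.778 + 7.111 + 1.778 = 10.667; σ = √10.667 = 3.266 days.
Z = (23 − 21) / 3.266 = 0.612
P(T ≤ 23) = Φ(0.612) ≈ 0.730

0.730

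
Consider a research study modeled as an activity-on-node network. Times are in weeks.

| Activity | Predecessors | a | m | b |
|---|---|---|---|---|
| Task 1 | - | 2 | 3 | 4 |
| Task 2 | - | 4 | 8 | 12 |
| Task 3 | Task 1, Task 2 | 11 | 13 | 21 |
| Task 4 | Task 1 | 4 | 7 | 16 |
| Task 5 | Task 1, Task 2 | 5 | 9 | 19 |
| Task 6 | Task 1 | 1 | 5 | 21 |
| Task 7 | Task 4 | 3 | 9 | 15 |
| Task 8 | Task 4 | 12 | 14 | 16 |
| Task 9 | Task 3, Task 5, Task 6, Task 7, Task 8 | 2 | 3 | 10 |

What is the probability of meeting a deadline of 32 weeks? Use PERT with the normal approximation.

0.883

te_Task 1 = (2 + 4·3 + 4)/6 = 18/6 = 3; σ²_Task 1 = ((4−2)/6)² = 0.111
te_Task 2 = (4 + 4·8 + 12)/6 = 48/6 = 8; σ²_Task 2 = ((12−4)/6)² = 1.778
te_Task 3 = (11 + 4·13 + 21)/6 = 84/6 = 14; σ²_Task 3 = ((21−11)/6)² = 2.778
te_Task 4 = (4 + 4·7 + 16)/6 = 48/6 = 8; σ²_Task 4 = ((16−4)/6)² = 4.000
te_Task 5 = (5 + 4·9 + 19)/6 = 60/6 = 10; σ²_Task 5 = ((19−5)/6)² = 5.444
te_Task 6 = (1 + 4·5 + 21)/6 = 42/6 = 7; σ²_Task 6 = ((21−1)/6)² = 11.111
te_Task 7 = (3 + 4·9 + 15)/6 = 54/6 = 9; σ²_Task 7 = ((15−3)/6)² = 4.000
te_Task 8 = (12 + 4·14 + 16)/6 = 84/6 = 14; σ²_Task 8 = ((16−12)/6)² = 0.444
te_Task 9 = (2 + 4·3 + 10)/6 = 24/6 = 4; σ²_Task 9 = ((10−2)/6)² = 1.778

Forward pass:
ES_Task 1 = 0; EF_Task 1 = 3
ES_Task 2 = 0; EF_Task 2 = 8
ES_Task 3 = max(EF_Task 1=3, EF_Task 2=8) = 8; EF_Task 3 = 8+14 = 22
ES_Task 4 = 3; EF_Task 4 = 3+8 = 11
ES_Task 5 = max(EF_Task 1=3, EF_Task 2=8) = 8; EF_Task 5 = 8+10 = 18
ES_Task 6 = 3; EF_Task 6 = 3+7 = 10
ES_Task 7 = 11; EF_Task 7 = 11+9 = 20
ES_Task 8 = 11; EF_Task 8 = 11+14 = 25
ES_Task 9 = max(EF_Task 3=22, EF_Task 5=18, EF_Task 6=10, EF_Task 7=20, EF_Task 8=25) = 25; EF_Task 9 = 25+4 = 29
Expected project duration μ = 29 weeks. Critical path: Task 1 → Task 4 → Task 8 → Task 9.

Variance along critical path = 0.111 + 4.000 + 0.444 + 1.778 = 6.333; σ = √6.333 = 2.517 weeks.
Z = (32 − 29) / 2.517 = 1.192
P(T ≤ 32) = Φ(1.192) ≈ 0.883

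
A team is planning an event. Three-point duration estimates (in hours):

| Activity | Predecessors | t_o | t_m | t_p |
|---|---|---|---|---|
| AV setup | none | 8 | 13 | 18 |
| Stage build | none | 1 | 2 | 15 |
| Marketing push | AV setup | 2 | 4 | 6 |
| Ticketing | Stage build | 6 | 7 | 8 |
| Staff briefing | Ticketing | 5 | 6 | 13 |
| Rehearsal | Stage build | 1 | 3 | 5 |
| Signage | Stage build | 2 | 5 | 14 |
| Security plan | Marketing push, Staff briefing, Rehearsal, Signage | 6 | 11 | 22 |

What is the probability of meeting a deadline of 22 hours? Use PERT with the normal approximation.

te_AV setup = (8 + 4·13 + 18)/6 = 78/6 = 13; σ²_AV setup = ((18−8)/6)² = 2.778
te_Stage build = (1 + 4·2 + 15)/6 = 24/6 = 4; σ²_Stage build = ((15−1)/6)² = 5.444
te_Marketing push = (2 + 4·4 + 6)/6 = 24/6 = 4; σ²_Marketing push = ((6−2)/6)² = 0.444
te_Ticketing = (6 + 4·7 + 8)/6 = 42/6 = 7; σ²_Ticketing = ((8−6)/6)² = 0.111
te_Staff briefing = (5 + 4·6 + 13)/6 = 42/6 = 7; σ²_Staff briefing = ((13−5)/6)² = 1.778
te_Rehearsal = (1 + 4·3 + 5)/6 = 18/6 = 3; σ²_Rehearsal = ((5−1)/6)² = 0.444
te_Signage = (2 + 4·5 + 14)/6 = 36/6 = 6; σ²_Signage = ((14−2)/6)² = 4.000
te_Security plan = (6 + 4·11 + 22)/6 = 72/6 = 12; σ²_Security plan = ((22−6)/6)² = 7.111

Forward pass:
ES_AV setup = 0; EF_AV setup = 13
ES_Stage build = 0; EF_Stage build = 4
ES_Marketing push = 13; EF_Marketing push = 13+4 = 17
ES_Ticketing = 4; EF_Ticketing = 4+7 = 11
ES_Staff briefing = 11; EF_Staff briefing = 11+7 = 18
ES_Rehearsal = 4; EF_Rehearsal = 4+3 = 7
ES_Signage = 4; EF_Signage = 4+6 = 10
ES_Security plan = max(EF_Marketing push=17, EF_Staff briefing=18, EF_Rehearsal=7, EF_Signage=10) = 18; EF_Security plan = 18+12 = 30
Expected project duration μ = 30 hours. Critical path: Stage build → Ticketing → Staff briefing → Security plan.

Variance along critical path = 5.444 + 0.111 + 1.778 + 7.111 = 14.444; σ = √14.444 = 3.801 hours.
Z = (22 − 30) / 3.801 = -2.105
P(T ≤ 22) = Φ(-2.105) ≈ 0.018

0.018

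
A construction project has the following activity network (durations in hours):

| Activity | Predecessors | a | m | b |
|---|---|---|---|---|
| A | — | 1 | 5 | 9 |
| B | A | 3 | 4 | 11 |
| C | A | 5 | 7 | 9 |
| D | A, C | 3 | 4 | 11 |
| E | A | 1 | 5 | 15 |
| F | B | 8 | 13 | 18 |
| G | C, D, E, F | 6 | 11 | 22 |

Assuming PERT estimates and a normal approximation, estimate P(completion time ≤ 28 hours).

0.028

te_A = (1 + 4·5 + 9)/6 = 30/6 = 5; σ²_A = ((9−1)/6)² = 1.778
te_B = (3 + 4·4 + 11)/6 = 30/6 = 5; σ²_B = ((11−3)/6)² = 1.778
te_C = (5 + 4·7 + 9)/6 = 42/6 = 7; σ²_C = ((9−5)/6)² = 0.444
te_D = (3 + 4·4 + 11)/6 = 30/6 = 5; σ²_D = ((11−3)/6)² = 1.778
te_E = (1 + 4·5 + 15)/6 = 36/6 = 6; σ²_E = ((15−1)/6)² = 5.444
te_F = (8 + 4·13 + 18)/6 = 78/6 = 13; σ²_F = ((18−8)/6)² = 2.778
te_G = (6 + 4·11 + 22)/6 = 72/6 = 12; σ²_G = ((22−6)/6)² = 7.111

Forward pass:
ES_A = 0; EF_A = 5
ES_B = 5; EF_B = 5+5 = 10
ES_C = 5; EF_C = 5+7 = 12
ES_D = max(EF_A=5, EF_C=12) = 12; EF_D = 12+5 = 17
ES_E = 5; EF_E = 5+6 = 11
ES_F = 10; EF_F = 10+13 = 23
ES_G = max(EF_C=12, EF_D=17, EF_E=11, EF_F=23) = 23; EF_G = 23+12 = 35
Expected project duration μ = 35 hours. Critical path: A → B → F → G.

Variance along critical path = 1.778 + 1.778 + 2.778 + 7.111 = 13.444; σ = √13.444 = 3.667 hours.
Z = (28 − 35) / 3.667 = -1.909
P(T ≤ 28) = Φ(-1.909) ≈ 0.028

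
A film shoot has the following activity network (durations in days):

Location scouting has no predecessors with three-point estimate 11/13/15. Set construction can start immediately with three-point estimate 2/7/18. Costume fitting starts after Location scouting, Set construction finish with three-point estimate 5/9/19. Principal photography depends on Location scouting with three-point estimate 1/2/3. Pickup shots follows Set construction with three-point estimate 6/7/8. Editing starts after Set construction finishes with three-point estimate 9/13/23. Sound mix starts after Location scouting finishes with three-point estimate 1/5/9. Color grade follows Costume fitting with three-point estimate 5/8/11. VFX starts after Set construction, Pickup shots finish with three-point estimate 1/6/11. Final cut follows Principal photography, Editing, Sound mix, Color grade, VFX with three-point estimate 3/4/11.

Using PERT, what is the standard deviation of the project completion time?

2.94 days

te_Location scouting = (11 + 4·13 + 15)/6 = 78/6 = 13; σ²_Location scouting = ((15−11)/6)² = 0.444
te_Set construction = (2 + 4·7 + 18)/6 = 48/6 = 8; σ²_Set construction = ((18−2)/6)² = 7.111
te_Costume fitting = (5 + 4·9 + 19)/6 = 60/6 = 10; σ²_Costume fitting = ((19−5)/6)² = 5.444
te_Principal photography = (1 + 4·2 + 3)/6 = 12/6 = 2; σ²_Principal photography = ((3−1)/6)² = 0.111
te_Pickup shots = (6 + 4·7 + 8)/6 = 42/6 = 7; σ²_Pickup shots = ((8−6)/6)² = 0.111
te_Editing = (9 + 4·13 + 23)/6 = 84/6 = 14; σ²_Editing = ((23−9)/6)² = 5.444
te_Sound mix = (1 + 4·5 + 9)/6 = 30/6 = 5; σ²_Sound mix = ((9−1)/6)² = 1.778
te_Color grade = (5 + 4·8 + 11)/6 = 48/6 = 8; σ²_Color grade = ((11−5)/6)² = 1.000
te_VFX = (1 + 4·6 + 11)/6 = 36/6 = 6; σ²_VFX = ((11−1)/6)² = 2.778
te_Final cut = (3 + 4·4 + 11)/6 = 30/6 = 5; σ²_Final cut = ((11−3)/6)² = 1.778

Forward pass:
ES_Location scouting = 0; EF_Location scouting = 13
ES_Set construction = 0; EF_Set construction = 8
ES_Costume fitting = max(EF_Location scouting=13, EF_Set construction=8) = 13; EF_Costume fitting = 13+10 = 23
ES_Principal photography = 13; EF_Principal photography = 13+2 = 15
ES_Pickup shots = 8; EF_Pickup shots = 8+7 = 15
ES_Editing = 8; EF_Editing = 8+14 = 22
ES_Sound mix = 13; EF_Sound mix = 13+5 = 18
ES_Color grade = 23; EF_Color grade = 23+8 = 31
ES_VFX = max(EF_Set construction=8, EF_Pickup shots=15) = 15; EF_VFX = 15+6 = 21
ES_Final cut = max(EF_Principal photography=15, EF_Editing=22, EF_Sound mix=18, EF_Color grade=31, EF_VFX=21) = 31; EF_Final cut = 31+5 = 36
Expected project duration μ = 36 days. Critical path: Location scouting → Costume fitting → Color grade → Final cut.

Variance along critical path = 0.444 + 5.444 + 1.000 + 1.778 = 8.667
σ = √8.667 = 2.944 days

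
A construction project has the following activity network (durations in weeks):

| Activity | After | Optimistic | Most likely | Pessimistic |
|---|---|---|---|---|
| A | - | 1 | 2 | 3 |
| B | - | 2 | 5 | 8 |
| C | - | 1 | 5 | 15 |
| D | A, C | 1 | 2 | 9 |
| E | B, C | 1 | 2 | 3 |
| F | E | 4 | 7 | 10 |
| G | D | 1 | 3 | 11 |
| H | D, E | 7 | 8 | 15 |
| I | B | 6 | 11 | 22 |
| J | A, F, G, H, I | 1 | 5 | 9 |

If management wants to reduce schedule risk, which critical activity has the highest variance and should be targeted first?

C

te_A = (1 + 4·2 + 3)/6 = 12/6 = 2; σ²_A = ((3−1)/6)² = 0.111
te_B = (2 + 4·5 + 8)/6 = 30/6 = 5; σ²_B = ((8−2)/6)² = 1.000
te_C = (1 + 4·5 + 15)/6 = 36/6 = 6; σ²_C = ((15−1)/6)² = 5.444
te_D = (1 + 4·2 + 9)/6 = 18/6 = 3; σ²_D = ((9−1)/6)² = 1.778
te_E = (1 + 4·2 + 3)/6 = 12/6 = 2; σ²_E = ((3−1)/6)² = 0.111
te_F = (4 + 4·7 + 10)/6 = 42/6 = 7; σ²_F = ((10−4)/6)² = 1.000
te_G = (1 + 4·3 + 11)/6 = 24/6 = 4; σ²_G = ((11−1)/6)² = 2.778
te_H = (7 + 4·8 + 15)/6 = 54/6 = 9; σ²_H = ((15−7)/6)² = 1.778
te_I = (6 + 4·11 + 22)/6 = 72/6 = 12; σ²_I = ((22−6)/6)² = 7.111
te_J = (1 + 4·5 + 9)/6 = 30/6 = 5; σ²_J = ((9−1)/6)² = 1.778

Forward pass:
ES_A = 0; EF_A = 2
ES_B = 0; EF_B = 5
ES_C = 0; EF_C = 6
ES_D = max(EF_A=2, EF_C=6) = 6; EF_D = 6+3 = 9
ES_E = max(EF_B=5, EF_C=6) = 6; EF_E = 6+2 = 8
ES_F = 8; EF_F = 8+7 = 15
ES_G = 9; EF_G = 9+4 = 13
ES_H = max(EF_D=9, EF_E=8) = 9; EF_H = 9+9 = 18
ES_I = 5; EF_I = 5+12 = 17
ES_J = max(EF_A=2, EF_F=15, EF_G=13, EF_H=18, EF_I=17) = 18; EF_J = 18+5 = 23
Expected project duration μ = 23 weeks. Critical path: C → D → H → J.

Variances on critical path: σ²_C=5.444, σ²_D=1.778, σ²_H=1.778, σ²_J=1.778.
Largest is σ²_C = 5.444.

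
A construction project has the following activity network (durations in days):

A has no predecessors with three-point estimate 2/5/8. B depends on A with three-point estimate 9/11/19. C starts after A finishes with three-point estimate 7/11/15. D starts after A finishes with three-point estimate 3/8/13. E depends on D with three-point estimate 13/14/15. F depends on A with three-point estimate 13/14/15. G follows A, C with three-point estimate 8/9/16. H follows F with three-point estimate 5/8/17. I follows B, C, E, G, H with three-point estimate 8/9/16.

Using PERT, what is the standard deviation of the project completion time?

2.62 days

te_A = (2 + 4·5 + 8)/6 = 30/6 = 5; σ²_A = ((8−2)/6)² = 1.000
te_B = (9 + 4·11 + 19)/6 = 72/6 = 12; σ²_B = ((19−9)/6)² = 2.778
te_C = (7 + 4·11 + 15)/6 = 66/6 = 11; σ²_C = ((15−7)/6)² = 1.778
te_D = (3 + 4·8 + 13)/6 = 48/6 = 8; σ²_D = ((13−3)/6)² = 2.778
te_E = (13 + 4·14 + 15)/6 = 84/6 = 14; σ²_E = ((15−13)/6)² = 0.111
te_F = (13 + 4·14 + 15)/6 = 84/6 = 14; σ²_F = ((15−13)/6)² = 0.111
te_G = (8 + 4·9 + 16)/6 = 60/6 = 10; σ²_G = ((16−8)/6)² = 1.778
te_H = (5 + 4·8 + 17)/6 = 54/6 = 9; σ²_H = ((17−5)/6)² = 4.000
te_I = (8 + 4·9 + 16)/6 = 60/6 = 10; σ²_I = ((16−8)/6)² = 1.778

Forward pass:
ES_A = 0; EF_A = 5
ES_B = 5; EF_B = 5+12 = 17
ES_C = 5; EF_C = 5+11 = 16
ES_D = 5; EF_D = 5+8 = 13
ES_E = 13; EF_E = 13+14 = 27
ES_F = 5; EF_F = 5+14 = 19
ES_G = max(EF_A=5, EF_C=16) = 16; EF_G = 16+10 = 26
ES_H = 19; EF_H = 19+9 = 28
ES_I = max(EF_B=17, EF_C=16, EF_E=27, EF_G=26, EF_H=28) = 28; EF_I = 28+10 = 38
Expected project duration μ = 38 days. Critical path: A → F → H → I.

Variance along critical path = 1.000 + 0.111 + 4.000 + 1.778 = 6.889
σ = √6.889 = 2.625 days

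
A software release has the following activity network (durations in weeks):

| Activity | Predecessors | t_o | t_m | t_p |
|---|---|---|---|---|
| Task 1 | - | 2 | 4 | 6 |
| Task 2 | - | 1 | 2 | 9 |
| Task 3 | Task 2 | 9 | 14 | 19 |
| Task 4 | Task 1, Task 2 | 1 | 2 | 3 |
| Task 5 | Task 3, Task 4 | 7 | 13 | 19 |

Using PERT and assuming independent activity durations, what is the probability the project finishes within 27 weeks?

0.153

te_Task 1 = (2 + 4·4 + 6)/6 = 24/6 = 4; σ²_Task 1 = ((6−2)/6)² = 0.444
te_Task 2 = (1 + 4·2 + 9)/6 = 18/6 = 3; σ²_Task 2 = ((9−1)/6)² = 1.778
te_Task 3 = (9 + 4·14 + 19)/6 = 84/6 = 14; σ²_Task 3 = ((19−9)/6)² = 2.778
te_Task 4 = (1 + 4·2 + 3)/6 = 12/6 = 2; σ²_Task 4 = ((3−1)/6)² = 0.111
te_Task 5 = (7 + 4·13 + 19)/6 = 78/6 = 13; σ²_Task 5 = ((19−7)/6)² = 4.000

Forward pass:
ES_Task 1 = 0; EF_Task 1 = 4
ES_Task 2 = 0; EF_Task 2 = 3
ES_Task 3 = 3; EF_Task 3 = 3+14 = 17
ES_Task 4 = max(EF_Task 1=4, EF_Task 2=3) = 4; EF_Task 4 = 4+2 = 6
ES_Task 5 = max(EF_Task 3=17, EF_Task 4=6) = 17; EF_Task 5 = 17+13 = 30
Expected project duration μ = 30 weeks. Critical path: Task 2 → Task 3 → Task 5.

Variance along critical path = 1.778 + 2.778 + 4.000 = 8.556; σ = √8.556 = 2.925 weeks.
Z = (27 − 30) / 2.925 = -1.026
P(T ≤ 27) = Φ(-1.026) ≈ 0.153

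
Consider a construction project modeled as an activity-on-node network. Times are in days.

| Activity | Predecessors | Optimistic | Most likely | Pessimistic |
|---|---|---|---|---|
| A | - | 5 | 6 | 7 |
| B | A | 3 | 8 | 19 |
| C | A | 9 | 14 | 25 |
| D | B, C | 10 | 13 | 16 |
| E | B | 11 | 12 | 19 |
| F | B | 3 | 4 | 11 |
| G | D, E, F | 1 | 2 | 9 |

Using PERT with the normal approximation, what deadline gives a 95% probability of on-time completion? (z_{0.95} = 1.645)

te_A = (5 + 4·6 + 7)/6 = 36/6 = 6; σ²_A = ((7−5)/6)² = 0.111
te_B = (3 + 4·8 + 19)/6 = 54/6 = 9; σ²_B = ((19−3)/6)² = 7.111
te_C = (9 + 4·14 + 25)/6 = 90/6 = 15; σ²_C = ((25−9)/6)² = 7.111
te_D = (10 + 4·13 + 16)/6 = 78/6 = 13; σ²_D = ((16−10)/6)² = 1.000
te_E = (11 + 4·12 + 19)/6 = 78/6 = 13; σ²_E = ((19−11)/6)² = 1.778
te_F = (3 + 4·4 + 11)/6 = 30/6 = 5; σ²_F = ((11−3)/6)² = 1.778
te_G = (1 + 4·2 + 9)/6 = 18/6 = 3; σ²_G = ((9−1)/6)² = 1.778

Forward pass:
ES_A = 0; EF_A = 6
ES_B = 6; EF_B = 6+9 = 15
ES_C = 6; EF_C = 6+15 = 21
ES_D = max(EF_B=15, EF_C=21) = 21; EF_D = 21+13 = 34
ES_E = 15; EF_E = 15+13 = 28
ES_F = 15; EF_F = 15+5 = 20
ES_G = max(EF_D=34, EF_E=28, EF_F=20) = 34; EF_G = 34+3 = 37
Expected project duration μ = 37 days. Critical path: A → C → D → G.

Variance along critical path = 0.111 + 7.111 + 1.000 + 1.778 = 10.000; σ = 3.162 days.
D = μ + z·σ = 37 + 1.645·3.162 = 42.2 days

42.2 days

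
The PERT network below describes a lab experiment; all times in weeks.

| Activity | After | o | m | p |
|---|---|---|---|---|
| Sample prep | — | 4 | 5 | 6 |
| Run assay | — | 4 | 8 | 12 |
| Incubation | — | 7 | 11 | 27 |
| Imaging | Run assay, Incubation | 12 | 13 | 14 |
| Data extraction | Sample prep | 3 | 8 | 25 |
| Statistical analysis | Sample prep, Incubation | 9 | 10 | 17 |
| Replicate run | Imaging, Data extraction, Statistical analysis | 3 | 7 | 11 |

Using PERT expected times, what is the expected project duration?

te_Sample prep = (4 + 4·5 + 6)/6 = 30/6 = 5
te_Run assay = (4 + 4·8 + 12)/6 = 48/6 = 8
te_Incubation = (7 + 4·11 + 27)/6 = 78/6 = 13
te_Imaging = (12 + 4·13 + 14)/6 = 78/6 = 13
te_Data extraction = (3 + 4·8 + 25)/6 = 60/6 = 10
te_Statistical analysis = (9 + 4·10 + 17)/6 = 66/6 = 11
te_Replicate run = (3 + 4·7 + 11)/6 = 42/6 = 7

Forward pass:
ES_Sample prep = 0; EF_Sample prep = 5
ES_Run assay = 0; EF_Run assay = 8
ES_Incubation = 0; EF_Incubation = 13
ES_Imaging = max(EF_Run assay=8, EF_Incubation=13) = 13; EF_Imaging = 13+13 = 26
ES_Data extraction = 5; EF_Data extraction = 5+10 = 15
ES_Statistical analysis = max(EF_Sample prep=5, EF_Incubation=13) = 13; EF_Statistical analysis = 13+11 = 24
ES_Replicate run = max(EF_Imaging=26, EF_Data extraction=15, EF_Statistical analysis=24) = 26; EF_Replicate run = 26+7 = 33
Expected project duration μ = 33 weeks. Critical path: Incubation → Imaging → Replicate run.

33 weeks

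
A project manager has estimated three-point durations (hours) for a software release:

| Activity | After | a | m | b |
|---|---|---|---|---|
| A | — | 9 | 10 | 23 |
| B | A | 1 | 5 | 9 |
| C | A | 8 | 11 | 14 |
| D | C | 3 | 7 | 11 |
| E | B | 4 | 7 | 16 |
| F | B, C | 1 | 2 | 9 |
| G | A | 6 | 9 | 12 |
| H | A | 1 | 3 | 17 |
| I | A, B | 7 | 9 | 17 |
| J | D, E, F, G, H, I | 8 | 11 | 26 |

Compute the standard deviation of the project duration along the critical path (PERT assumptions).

4.15 hours

te_A = (9 + 4·10 + 23)/6 = 72/6 = 12; σ²_A = ((23−9)/6)² = 5.444
te_B = (1 + 4·5 + 9)/6 = 30/6 = 5; σ²_B = ((9−1)/6)² = 1.778
te_C = (8 + 4·11 + 14)/6 = 66/6 = 11; σ²_C = ((14−8)/6)² = 1.000
te_D = (3 + 4·7 + 11)/6 = 42/6 = 7; σ²_D = ((11−3)/6)² = 1.778
te_E = (4 + 4·7 + 16)/6 = 48/6 = 8; σ²_E = ((16−4)/6)² = 4.000
te_F = (1 + 4·2 + 9)/6 = 18/6 = 3; σ²_F = ((9−1)/6)² = 1.778
te_G = (6 + 4·9 + 12)/6 = 54/6 = 9; σ²_G = ((12−6)/6)² = 1.000
te_H = (1 + 4·3 + 17)/6 = 30/6 = 5; σ²_H = ((17−1)/6)² = 7.111
te_I = (7 + 4·9 + 17)/6 = 60/6 = 10; σ²_I = ((17−7)/6)² = 2.778
te_J = (8 + 4·11 + 26)/6 = 78/6 = 13; σ²_J = ((26−8)/6)² = 9.000

Forward pass:
ES_A = 0; EF_A = 12
ES_B = 12; EF_B = 12+5 = 17
ES_C = 12; EF_C = 12+11 = 23
ES_D = 23; EF_D = 23+7 = 30
ES_E = 17; EF_E = 17+8 = 25
ES_F = max(EF_B=17, EF_C=23) = 23; EF_F = 23+3 = 26
ES_G = 12; EF_G = 12+9 = 21
ES_H = 12; EF_H = 12+5 = 17
ES_I = max(EF_A=12, EF_B=17) = 17; EF_I = 17+10 = 27
ES_J = max(EF_D=30, EF_E=25, EF_F=26, EF_G=21, EF_H=17, EF_I=27) = 30; EF_J = 30+13 = 43
Expected project duration μ = 43 hours. Critical path: A → C → D → J.

Variance along critical path = 5.444 + 1.000 + 1.778 + 9.000 = 17.222
σ = √17.222 = 4.150 hours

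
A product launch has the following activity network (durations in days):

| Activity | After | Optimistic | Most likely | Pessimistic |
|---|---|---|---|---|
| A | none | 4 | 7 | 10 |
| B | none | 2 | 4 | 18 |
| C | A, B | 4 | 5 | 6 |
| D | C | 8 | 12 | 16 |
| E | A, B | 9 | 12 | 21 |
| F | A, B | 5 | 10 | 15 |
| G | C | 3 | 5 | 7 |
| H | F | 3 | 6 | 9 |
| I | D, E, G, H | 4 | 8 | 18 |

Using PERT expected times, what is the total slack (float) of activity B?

te_A = (4 + 4·7 + 10)/6 = 42/6 = 7
te_B = (2 + 4·4 + 18)/6 = 36/6 = 6
te_C = (4 + 4·5 + 6)/6 = 30/6 = 5
te_D = (8 + 4·12 + 16)/6 = 72/6 = 12
te_E = (9 + 4·12 + 21)/6 = 78/6 = 13
te_F = (5 + 4·10 + 15)/6 = 60/6 = 10
te_G = (3 + 4·5 + 7)/6 = 30/6 = 5
te_H = (3 + 4·6 + 9)/6 = 36/6 = 6
te_I = (4 + 4·8 + 18)/6 = 54/6 = 9

Forward pass:
ES_A = 0; EF_A = 7
ES_B = 0; EF_B = 6
ES_C = max(EF_A=7, EF_B=6) = 7; EF_C = 7+5 = 12
ES_D = 12; EF_D = 12+12 = 24
ES_E = max(EF_A=7, EF_B=6) = 7; EF_E = 7+13 = 20
ES_F = max(EF_A=7, EF_B=6) = 7; EF_F = 7+10 = 17
ES_G = 12; EF_G = 12+5 = 17
ES_H = 17; EF_H = 17+6 = 23
ES_I = max(EF_D=24, EF_E=20, EF_G=17, EF_H=23) = 24; EF_I = 24+9 = 33
Expected project duration μ = 33 days. Critical path: A → C → D → I.

Backward pass:
LF_I = 33; LS_I = 33−9 = 24
LF_H = LS_I = 24; LS_H = 24−6 = 18
LF_G = LS_I = 24; LS_G = 24−5 = 19
LF_F = LS_H = 18; LS_F = 18−10 = 8
LF_E = LS_I = 24; LS_E = 24−13 = 11
LF_D = LS_I = 24; LS_D = 24−12 = 12
LF_C = min(LS_D=12, LS_G=19) = 12; LS_C = 12−5 = 7
LF_B = min(LS_C=7, LS_E=11, LS_F=8) = 7; LS_B = 7−6 = 1
LF_A = min(LS_C=7, LS_E=11, LS_F=8) = 7; LS_A = 7−7 = 0
Slack_B = LS_B − ES_B = 1 − 0 = 1

1 days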